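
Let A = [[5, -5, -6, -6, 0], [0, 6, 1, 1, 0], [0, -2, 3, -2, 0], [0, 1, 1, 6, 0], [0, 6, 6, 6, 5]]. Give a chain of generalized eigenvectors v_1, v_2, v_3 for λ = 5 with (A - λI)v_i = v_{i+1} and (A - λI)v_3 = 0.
We seek v_1 ∈ ker((A - 5I)^3) \ ker((A - 5I)^2), then set v_{i+1} = (A - 5I) v_i.

One such chain is v_1 = [[-6, 2, -3, 2, 9]]^T, v_2 = [[-4, 1, -2, 1, 6]]^T, v_3 = [[1, 0, 0, 0, 0]]^T. Check: (A - 5I) v_3 = [[0, 0, 0, 0, 0]]^T = 0.

v_1 = [[-6, 2, -3, 2, 9]]^T, v_2 = [[-4, 1, -2, 1, 6]]^T, v_3 = [[1, 0, 0, 0, 0]]^T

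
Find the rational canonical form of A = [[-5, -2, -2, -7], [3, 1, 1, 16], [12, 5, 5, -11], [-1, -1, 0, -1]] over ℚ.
The invariant factors of A (the non-unit diagonal entries of the Smith normal form of xI - A over ℚ[x]) are (x^2 + 4)^2, each dividing the next. The characteristic polynomial is their product, (x^2 + 4)^2.

The rational canonical form is the block-diagonal matrix of companion matrices C(f_i):
R = [[0, 0, 0, -16], [1, 0, 0, 0], [0, 1, 0, -8], [0, 0, 1, 0]].

Note the characteristic polynomial does not split into linear factors over ℚ, so A has no Jordan form over ℚ; the rational canonical form exists over any field.

R = [[0, 0, 0, -16], [1, 0, 0, 0], [0, 1, 0, -8], [0, 0, 1, 0]]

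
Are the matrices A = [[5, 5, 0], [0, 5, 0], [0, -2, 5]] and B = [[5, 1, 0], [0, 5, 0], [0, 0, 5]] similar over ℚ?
Yes.

Two matrices over a field are similar if and only if they have the same invariant factors.

Both A and B have characteristic polynomial (x - 5)^3 and minimal polynomial (x - 5)^2. Computing further, both have invariant factors x - 5, (x - 5)^2. Hence A and B are similar.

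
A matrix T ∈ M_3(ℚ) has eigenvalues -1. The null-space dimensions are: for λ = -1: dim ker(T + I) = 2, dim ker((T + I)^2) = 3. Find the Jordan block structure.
Jordan blocks: (-1, 2), (-1, 1)

λ = -1: successive nullity increments [2, 1] count blocks of size ≥ k; block sizes are [2, 1].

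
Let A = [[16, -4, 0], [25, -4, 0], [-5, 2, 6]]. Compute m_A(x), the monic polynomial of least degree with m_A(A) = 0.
m_A(x) = (x - 6)^2

The characteristic polynomial factors as (x - 6)^3. The minimal polynomial is ∏(x - λ)^{k_λ} where k_λ is the size of the largest Jordan block at λ.

For λ = 6: rank(A - 6I) = 1, and the largest Jordan block has size 2 (the smallest k with rank((A - 6I)^k) = rank((A - 6I)^(k+1))).

So m_A(x) = (x - 6)^2.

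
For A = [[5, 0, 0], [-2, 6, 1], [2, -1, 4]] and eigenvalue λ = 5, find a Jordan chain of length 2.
We seek v_1 ∈ ker((A - 5I)^2) \ ker(A - 5I), then set v_{i+1} = (A - 5I) v_i.

One such chain is v_1 = [[1, 1, 0]]^T, v_2 = [[0, -1, 1]]^T. Check: (A - 5I) v_2 = [[0, 0, 0]]^T = 0.

v_1 = [[1, 1, 0]]^T, v_2 = [[0, -1, 1]]^T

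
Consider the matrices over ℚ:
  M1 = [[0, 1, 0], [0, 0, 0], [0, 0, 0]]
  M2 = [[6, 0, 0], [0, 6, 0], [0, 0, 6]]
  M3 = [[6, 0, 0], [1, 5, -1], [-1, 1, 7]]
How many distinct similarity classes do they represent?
Characteristic polynomials: χ_{M1} = x^3, χ_{M2} = (x - 6)^3, χ_{M3} = (x - 6)^3.

{M1}: invariant factors x, x^2.

{M2}: invariant factors x - 6, x - 6, x - 6.

{M3}: invariant factors x - 6, (x - 6)^2.

Matrices are similar if and only if their invariant-factor lists agree; the partition into similarity classes is {M1}, {M2}, {M3}.

3 classes: {M1}, {M2}, {M3}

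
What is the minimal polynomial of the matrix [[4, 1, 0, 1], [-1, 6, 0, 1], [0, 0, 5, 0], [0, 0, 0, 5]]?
The characteristic polynomial factors as (x - 5)^4. The minimal polynomial is ∏(x - λ)^{k_λ} where k_λ is the size of the largest Jordan block at λ.

For λ = 5: rank(A - 5I) = 1, and the largest Jordan block has size 2 (the smallest k with rank((A - 5I)^k) = rank((A - 5I)^(k+1))).

So m_A(x) = (x - 5)^2.

m_A(x) = (x - 5)^2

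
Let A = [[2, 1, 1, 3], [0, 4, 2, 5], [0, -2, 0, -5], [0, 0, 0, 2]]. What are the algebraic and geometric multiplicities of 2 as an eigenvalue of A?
algebraic multiplicity 4, geometric multiplicity 2

The characteristic polynomial is (x - 2)^4, so the factor x - 2 appears with exponent 4: the algebraic multiplicity is 4.

rank(A - 2I) = 2, so the eigenspace has dimension 4 - 2 = 2: the geometric multiplicity is 2.

Since 2 < 4, A is not diagonalizable.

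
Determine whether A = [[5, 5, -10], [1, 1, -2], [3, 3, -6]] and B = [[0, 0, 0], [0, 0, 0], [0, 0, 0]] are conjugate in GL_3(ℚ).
Both have characteristic polynomial x^3, but the minimal polynomial of A is x^2 while the minimal polynomial of B is x. The minimal polynomial is a similarity invariant, so A and B are not similar.

No.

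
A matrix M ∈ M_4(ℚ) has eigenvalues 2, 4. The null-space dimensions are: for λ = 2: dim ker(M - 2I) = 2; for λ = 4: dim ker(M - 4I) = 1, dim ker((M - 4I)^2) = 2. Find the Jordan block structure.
Jordan blocks: (2, 1), (2, 1), (4, 2)

λ = 2: successive nullity increments [2] count blocks of size ≥ k; block sizes are [1, 1].
λ = 4: successive nullity increments [1, 1] count blocks of size ≥ k; block sizes are [2].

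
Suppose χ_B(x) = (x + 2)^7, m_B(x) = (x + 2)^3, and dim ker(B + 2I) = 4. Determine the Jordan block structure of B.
Jordan blocks: (-2, 3), (-2, 2), (-2, 1), (-2, 1)

λ = -2: algebraic multiplicity 7 (exponent in χ_B), largest block size 3 (exponent in m_B), 4 blocks (geometric multiplicity). These force block sizes [3, 2, 1, 1].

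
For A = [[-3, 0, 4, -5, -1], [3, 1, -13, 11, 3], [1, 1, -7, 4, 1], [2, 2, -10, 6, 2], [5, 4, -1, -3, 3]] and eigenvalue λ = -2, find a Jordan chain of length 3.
We seek v_1 ∈ ker((A + 2I)^3) \ ker((A + 2I)^2), then set v_{i+1} = (A + 2I) v_i.

One such chain is v_1 = [[0, 1, 1, 1, 0]]^T, v_2 = [[-1, 1, 0, 0, 0]]^T, v_3 = [[1, 0, 0, 0, -1]]^T. Check: (A + 2I) v_3 = [[0, 0, 0, 0, 0]]^T = 0.

v_1 = [[0, 1, 1, 1, 0]]^T, v_2 = [[-1, 1, 0, 0, 0]]^T, v_3 = [[1, 0, 0, 0, -1]]^T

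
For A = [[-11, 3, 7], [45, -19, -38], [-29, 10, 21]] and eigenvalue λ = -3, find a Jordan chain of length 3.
We seek v_1 ∈ ker((A + 3I)^3) \ ker((A + 3I)^2), then set v_{i+1} = (A + 3I) v_i.

One such chain is v_1 = [[1, -7, 4]]^T, v_2 = [[-1, 5, -3]]^T, v_3 = [[2, -11, 7]]^T. Check: (A + 3I) v_3 = [[0, 0, 0]]^T = 0.

v_1 = [[1, -7, 4]]^T, v_2 = [[-1, 5, -3]]^T, v_3 = [[2, -11, 7]]^T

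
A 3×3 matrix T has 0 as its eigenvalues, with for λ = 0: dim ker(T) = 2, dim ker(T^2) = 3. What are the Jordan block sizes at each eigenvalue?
Jordan blocks: (0, 2), (0, 1)

λ = 0: successive nullity increments [2, 1] count blocks of size ≥ k; block sizes are [2, 1].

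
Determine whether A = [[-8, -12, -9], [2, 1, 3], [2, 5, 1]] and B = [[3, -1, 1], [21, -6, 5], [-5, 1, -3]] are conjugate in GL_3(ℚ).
Yes.

Two matrices over a field are similar if and only if they have the same invariant factors.

Both A and B have characteristic polynomial (x + 2)^3 and minimal polynomial (x + 2)^3. Computing further, both have invariant factors (x + 2)^3. Hence A and B are similar.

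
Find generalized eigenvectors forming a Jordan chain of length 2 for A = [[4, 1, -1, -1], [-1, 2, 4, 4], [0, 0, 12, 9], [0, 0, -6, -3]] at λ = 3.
We seek v_1 ∈ ker((A - 3I)^2) \ ker(A - 3I), then set v_{i+1} = (A - 3I) v_i.

One such chain is v_1 = [[0, 1, 0, 0]]^T, v_2 = [[1, -1, 0, 0]]^T. Check: (A - 3I) v_2 = [[0, 0, 0, 0]]^T = 0.

v_1 = [[0, 1, 0, 0]]^T, v_2 = [[1, -1, 0, 0]]^T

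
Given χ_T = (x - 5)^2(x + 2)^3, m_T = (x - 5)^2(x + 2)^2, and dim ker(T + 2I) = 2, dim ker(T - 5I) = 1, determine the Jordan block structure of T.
Jordan blocks: (-2, 2), (-2, 1), (5, 2)

λ = -2: algebraic multiplicity 3 (exponent in χ_T), largest block size 2 (exponent in m_T), 2 blocks (geometric multiplicity). These force block sizes [2, 1].
λ = 5: algebraic multiplicity 2 (exponent in χ_T), largest block size 2 (exponent in m_T), 1 block (geometric multiplicity). This forces block sizes [2].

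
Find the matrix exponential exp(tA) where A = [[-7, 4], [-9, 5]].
A has Jordan form J = [[-1, 1], [0, -1]] with A = PJP^{-1}, so e^{tA} = P e^{tJ} P^{-1}.

For a Jordan block J_k(λ), e^{tJ_k(λ)} = e^{λt} · (I + tN + t^2 N^2/2! + ... + t^{k-1} N^{k-1}/(k-1)!) where N is the nilpotent superdiagonal part.

Assembling the blocks and conjugating back gives the entries of e^{tA} as shown above.

e^{tA} = [[(1 - 6*t)*e^{-t}, 4*t*e^{-t}], [-9*t*e^{-t}, (6*t + 1)*e^{-t}]]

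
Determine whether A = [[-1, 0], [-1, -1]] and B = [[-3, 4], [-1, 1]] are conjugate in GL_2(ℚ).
Yes.

Two matrices over a field are similar if and only if they have the same invariant factors.

Both A and B have characteristic polynomial (x + 1)^2 and minimal polynomial (x + 1)^2. Computing further, both have invariant factors (x + 1)^2. Hence A and B are similar.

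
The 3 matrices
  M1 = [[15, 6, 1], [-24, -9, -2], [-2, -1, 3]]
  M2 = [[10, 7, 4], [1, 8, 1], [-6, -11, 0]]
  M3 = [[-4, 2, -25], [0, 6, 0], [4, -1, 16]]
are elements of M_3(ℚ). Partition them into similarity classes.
2 classes: {M1}, {M2, M3}

Characteristic polynomials: χ_{M1} = (x - 3)^3, χ_{M2} = (x - 6)^3, χ_{M3} = (x - 6)^3.

{M1}: invariant factors (x - 3)^3.

{M2, M3}: invariant factors (x - 6)^3.

Matrices are similar if and only if their invariant-factor lists agree; the partition into similarity classes is {M1}, {M2, M3}.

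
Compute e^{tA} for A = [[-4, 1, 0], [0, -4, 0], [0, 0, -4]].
A has Jordan form J = [[-4, 1, 0], [0, -4, 0], [0, 0, -4]] with A = PJP^{-1}, so e^{tA} = P e^{tJ} P^{-1}.

For a Jordan block J_k(λ), e^{tJ_k(λ)} = e^{λt} · (I + tN + t^2 N^2/2! + ... + t^{k-1} N^{k-1}/(k-1)!) where N is the nilpotent superdiagonal part.

Assembling the blocks and conjugating back gives the entries of e^{tA} as shown above.

e^{tA} = [[e^{-4*t}, t*e^{-4*t}, 0], [0, e^{-4*t}, 0], [0, 0, e^{-4*t}]]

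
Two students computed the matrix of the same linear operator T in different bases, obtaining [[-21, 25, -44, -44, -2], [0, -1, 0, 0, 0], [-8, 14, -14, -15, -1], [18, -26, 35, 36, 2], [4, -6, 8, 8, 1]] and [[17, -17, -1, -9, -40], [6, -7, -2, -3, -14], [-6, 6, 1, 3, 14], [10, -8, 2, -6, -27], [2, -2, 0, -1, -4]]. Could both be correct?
Yes.

Two matrices over a field are similar if and only if they have the same invariant factors.

Both A and B have characteristic polynomial (x - 1)^3(x + 1)^2 and minimal polynomial (x - 1)^3(x + 1)^2. Computing further, both have invariant factors (x - 1)^3(x + 1)^2. Hence A and B are similar.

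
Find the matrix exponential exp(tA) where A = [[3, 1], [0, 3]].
e^{tA} = [[e^{3*t}, t*e^{3*t}], [0, e^{3*t}]]

A has Jordan form J = [[3, 1], [0, 3]] with A = PJP^{-1}, so e^{tA} = P e^{tJ} P^{-1}.

For a Jordan block J_k(λ), e^{tJ_k(λ)} = e^{λt} · (I + tN + t^2 N^2/2! + ... + t^{k-1} N^{k-1}/(k-1)!) where N is the nilpotent superdiagonal part.

Assembling the blocks and conjugating back gives the entries of e^{tA} as shown above.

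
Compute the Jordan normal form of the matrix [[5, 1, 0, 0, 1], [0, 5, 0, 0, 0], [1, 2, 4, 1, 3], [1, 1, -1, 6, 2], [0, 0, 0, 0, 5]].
J = [[5, 1, 0, 0, 0], [0, 5, 0, 0, 0], [0, 0, 5, 1, 0], [0, 0, 0, 5, 0], [0, 0, 0, 0, 5]]

The characteristic polynomial is det(xI - A) = (x - 5)^5, so the eigenvalues are 5 (algebraic multiplicity 5).

For λ = 5: rank(A - 5I) = 2, rank((A - 5I)^2) = 0. The eigenspace has dimension 5 - 2 = 3, so there are 3 Jordan blocks; the rank sequence gives block sizes [2, 2, 1].

Assembling the blocks gives the Jordan form J above.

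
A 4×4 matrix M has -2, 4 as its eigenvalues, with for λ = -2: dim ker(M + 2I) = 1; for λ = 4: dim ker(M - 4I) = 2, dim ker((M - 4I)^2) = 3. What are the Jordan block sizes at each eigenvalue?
Jordan blocks: (-2, 1), (4, 2), (4, 1)

λ = -2: successive nullity increments [1] count blocks of size ≥ k; block sizes are [1].
λ = 4: successive nullity increments [2, 1] count blocks of size ≥ k; block sizes are [2, 1].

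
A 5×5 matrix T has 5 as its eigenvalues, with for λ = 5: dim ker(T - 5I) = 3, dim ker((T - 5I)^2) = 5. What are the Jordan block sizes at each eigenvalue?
λ = 5: successive nullity increments [3, 2] count blocks of size ≥ k; block sizes are [2, 2, 1].

Jordan blocks: (5, 2), (5, 2), (5, 1)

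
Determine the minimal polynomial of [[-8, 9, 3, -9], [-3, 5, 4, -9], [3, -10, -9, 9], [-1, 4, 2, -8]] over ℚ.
m_A(x) = (x + 5)^3

The characteristic polynomial factors as (x + 5)^4. The minimal polynomial is ∏(x - λ)^{k_λ} where k_λ is the size of the largest Jordan block at λ.

For λ = -5: rank(A + 5I) = 2, and the largest Jordan block has size 3 (the smallest k with rank((A + 5I)^k) = rank((A + 5I)^(k+1))).

So m_A(x) = (x + 5)^3.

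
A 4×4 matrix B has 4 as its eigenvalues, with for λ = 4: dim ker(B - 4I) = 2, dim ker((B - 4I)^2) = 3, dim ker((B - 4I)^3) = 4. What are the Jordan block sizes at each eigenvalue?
Jordan blocks: (4, 3), (4, 1)

λ = 4: successive nullity increments [2, 1, 1] count blocks of size ≥ k; block sizes are [3, 1].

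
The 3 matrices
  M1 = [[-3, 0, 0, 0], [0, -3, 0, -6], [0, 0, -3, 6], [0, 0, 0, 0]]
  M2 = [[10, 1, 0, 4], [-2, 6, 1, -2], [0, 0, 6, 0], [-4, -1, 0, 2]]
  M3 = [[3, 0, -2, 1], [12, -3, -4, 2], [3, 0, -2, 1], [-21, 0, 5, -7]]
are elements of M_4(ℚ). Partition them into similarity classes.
Characteristic polynomials: χ_{M1} = x(x + 3)^3, χ_{M2} = (x - 6)^4, χ_{M3} = x(x + 3)^3.

{M1}: invariant factors x + 3, x + 3, x(x + 3).

{M2}: invariant factors x - 6, (x - 6)^3.

{M3}: invariant factors x + 3, x(x + 3)^2.

Matrices are similar if and only if their invariant-factor lists agree; the partition into similarity classes is {M1}, {M2}, {M3}.

3 classes: {M1}, {M2}, {M3}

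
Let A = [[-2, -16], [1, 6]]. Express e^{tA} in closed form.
A has Jordan form J = [[2, 1], [0, 2]] with A = PJP^{-1}, so e^{tA} = P e^{tJ} P^{-1}.

For a Jordan block J_k(λ), e^{tJ_k(λ)} = e^{λt} · (I + tN + t^2 N^2/2! + ... + t^{k-1} N^{k-1}/(k-1)!) where N is the nilpotent superdiagonal part.

Assembling the blocks and conjugating back gives the entries of e^{tA} as shown above.

e^{tA} = [[(1 - 4*t)*e^{2*t}, -16*t*e^{2*t}], [t*e^{2*t}, (4*t + 1)*e^{2*t}]]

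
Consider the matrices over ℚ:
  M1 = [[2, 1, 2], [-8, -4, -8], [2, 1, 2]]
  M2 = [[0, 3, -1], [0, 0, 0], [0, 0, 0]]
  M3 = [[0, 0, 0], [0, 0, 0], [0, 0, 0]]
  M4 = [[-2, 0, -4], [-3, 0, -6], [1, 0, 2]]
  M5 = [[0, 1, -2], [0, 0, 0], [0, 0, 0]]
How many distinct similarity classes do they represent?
Characteristic polynomials: χ_{M1} = x^3, χ_{M2} = x^3, χ_{M3} = x^3, χ_{M4} = x^3, χ_{M5} = x^3.

{M1, M2, M4, M5}: invariant factors x, x^2.

{M3}: invariant factors x, x, x.

Matrices are similar if and only if their invariant-factor lists agree; the partition into similarity classes is {M1, M2, M4, M5}, {M3}.

2 classes: {M1, M2, M4, M5}, {M3}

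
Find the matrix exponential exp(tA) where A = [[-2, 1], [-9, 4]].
e^{tA} = [[(1 - 3*t)*e^{t}, t*e^{t}], [-9*t*e^{t}, (3*t + 1)*e^{t}]]

A has Jordan form J = [[1, 1], [0, 1]] with A = PJP^{-1}, so e^{tA} = P e^{tJ} P^{-1}.

For a Jordan block J_k(λ), e^{tJ_k(λ)} = e^{λt} · (I + tN + t^2 N^2/2! + ... + t^{k-1} N^{k-1}/(k-1)!) where N is the nilpotent superdiagonal part.

Assembling the blocks and conjugating back gives the entries of e^{tA} as shown above.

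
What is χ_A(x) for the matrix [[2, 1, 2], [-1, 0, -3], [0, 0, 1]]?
χ_A(x) = (x - 1)^3

xI - A = [[x - 2, -1, -2], [1, x, 3], [0, 0, x - 1]].

Expanding det(xI - A) along the first row:
det(xI - A) = + (x - 2)·det([[x, 3], [0, x - 1]]) - (-1)·det([[1, 3], [0, x - 1]]) + (-2)·det([[1, x], [0, 0]]).

Evaluating gives χ_A(x) = x^3 - 3x^2 + 3x - 1 = (x - 1)^3.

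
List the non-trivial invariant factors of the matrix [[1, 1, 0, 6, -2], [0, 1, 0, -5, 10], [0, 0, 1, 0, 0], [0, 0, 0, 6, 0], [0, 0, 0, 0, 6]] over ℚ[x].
(x - 6)(x - 1), (x - 6)(x - 1)^2

The Jordan structure of A has elementary divisors (x - 1)^2, (x - 1), (x - 6), (x - 6). Arranging the block sizes at each eigenvalue in decreasing order and taking row products gives the invariant factors.

Invariant factors (smallest first, each dividing the next): (x - 6)(x - 1), (x - 6)(x - 1)^2.

Check: the last factor (x - 6)(x - 1)^2 is the minimal polynomial, and the product (x - 6)^2(x - 1)^3 is the characteristic polynomial.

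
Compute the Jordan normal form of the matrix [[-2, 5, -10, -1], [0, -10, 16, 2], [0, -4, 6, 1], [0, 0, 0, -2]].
J = [[-2, 1, 0, 0], [0, -2, 0, 0], [0, 0, -2, 1], [0, 0, 0, -2]]

The characteristic polynomial is det(xI - A) = (x + 2)^4, so the eigenvalues are -2 (algebraic multiplicity 4).

For λ = -2: rank(A + 2I) = 2, rank((A + 2I)^2) = 0. The eigenspace has dimension 4 - 2 = 2, so there are 2 Jordan blocks; the rank sequence gives block sizes [2, 2].

Assembling the blocks gives the Jordan form J above.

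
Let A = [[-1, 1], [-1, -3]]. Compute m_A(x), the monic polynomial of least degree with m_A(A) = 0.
m_A(x) = (x + 2)^2

The characteristic polynomial factors as (x + 2)^2. The minimal polynomial is ∏(x - λ)^{k_λ} where k_λ is the size of the largest Jordan block at λ.

For λ = -2: rank(A + 2I) = 1, and the largest Jordan block has size 2 (the smallest k with rank((A + 2I)^k) = rank((A + 2I)^(k+1))).

So m_A(x) = (x + 2)^2.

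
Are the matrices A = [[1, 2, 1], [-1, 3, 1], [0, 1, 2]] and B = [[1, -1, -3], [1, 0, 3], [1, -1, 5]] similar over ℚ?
Two matrices over a field are similar if and only if they have the same invariant factors.

Both A and B have characteristic polynomial (x - 2)^3 and minimal polynomial (x - 2)^3. Computing further, both have invariant factors (x - 2)^3. Hence A and B are similar.

Yes.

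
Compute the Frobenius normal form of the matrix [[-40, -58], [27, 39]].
The invariant factors of A (the non-unit diagonal entries of the Smith normal form of xI - A over ℚ[x]) are x^2 + x + 6, each dividing the next. The characteristic polynomial is their product, x^2 + x + 6.

The rational canonical form is the block-diagonal matrix of companion matrices C(f_i):
R = [[0, -6], [1, -1]].

Note the characteristic polynomial does not split into linear factors over ℚ, so A has no Jordan form over ℚ; the rational canonical form exists over any field.

R = [[0, -6], [1, -1]]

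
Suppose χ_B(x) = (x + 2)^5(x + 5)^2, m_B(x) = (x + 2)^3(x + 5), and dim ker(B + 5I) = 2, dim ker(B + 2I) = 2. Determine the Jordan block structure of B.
λ = -5: algebraic multiplicity 2 (exponent in χ_B), largest block size 1 (exponent in m_B), 2 blocks (geometric multiplicity). These force block sizes [1, 1].
λ = -2: algebraic multiplicity 5 (exponent in χ_B), largest block size 3 (exponent in m_B), 2 blocks (geometric multiplicity). These force block sizes [3, 2].

Jordan blocks: (-5, 1), (-5, 1), (-2, 3), (-2, 2)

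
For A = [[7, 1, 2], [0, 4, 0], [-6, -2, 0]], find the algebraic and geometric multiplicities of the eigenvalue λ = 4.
The characteristic polynomial is (x - 4)^2(x - 3), so the factor x - 4 appears with exponent 2: the algebraic multiplicity is 2.

rank(A - 4I) = 1, so the eigenspace has dimension 3 - 1 = 2: the geometric multiplicity is 2.

algebraic multiplicity 2, geometric multiplicity 2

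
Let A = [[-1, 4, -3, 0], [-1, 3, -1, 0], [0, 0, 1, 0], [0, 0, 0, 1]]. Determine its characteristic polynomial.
xI - A = [[x + 1, -4, 3, 0], [1, x - 3, 1, 0], [0, 0, x - 1, 0], [0, 0, 0, x - 1]].

Expanding det(xI - A) along the first row:
det(xI - A) = + (x + 1)·det([[x - 3, 1, 0], [0, x - 1, 0], [0, 0, x - 1]]) - (-4)·det([[1, 1, 0], [0, x - 1, 0], [0, 0, x - 1]]) + (3)·det([[1, x - 3, 0], [0, 0, 0], [0, 0, x - 1]]) - (0)·det([[1, x - 3, 1], [0, 0, x - 1], [0, 0, 0]]).

Evaluating gives χ_A(x) = x^4 - 4x^3 + 6x^2 - 4x + 1 = (x - 1)^4.

χ_A(x) = (x - 1)^4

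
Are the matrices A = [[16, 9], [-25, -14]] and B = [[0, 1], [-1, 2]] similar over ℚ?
Two matrices over a field are similar if and only if they have the same invariant factors.

Both A and B have characteristic polynomial (x - 1)^2 and minimal polynomial (x - 1)^2. Computing further, both have invariant factors (x - 1)^2. Hence A and B are similar.

Yes.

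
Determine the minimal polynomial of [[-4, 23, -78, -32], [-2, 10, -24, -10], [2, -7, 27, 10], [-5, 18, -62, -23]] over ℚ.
The characteristic polynomial factors as (x - 3)^2(x - 2)^2. The minimal polynomial is ∏(x - λ)^{k_λ} where k_λ is the size of the largest Jordan block at λ.

For λ = 2: rank(A - 2I) = 3, and the largest Jordan block has size 2 (the smallest k with rank((A - 2I)^k) = rank((A - 2I)^(k+1))).
For λ = 3: rank(A - 3I) = 2, and the largest Jordan block has size 1 (the smallest k with rank((A - 3I)^k) = rank((A - 3I)^(k+1))).

So m_A(x) = (x - 3)(x - 2)^2.

m_A(x) = (x - 3)(x - 2)^2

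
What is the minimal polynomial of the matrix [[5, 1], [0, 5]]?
The characteristic polynomial factors as (x - 5)^2. The minimal polynomial is ∏(x - λ)^{k_λ} where k_λ is the size of the largest Jordan block at λ.

For λ = 5: rank(A - 5I) = 1, and the largest Jordan block has size 2 (the smallest k with rank((A - 5I)^k) = rank((A - 5I)^(k+1))).

So m_A(x) = (x - 5)^2.

m_A(x) = (x - 5)^2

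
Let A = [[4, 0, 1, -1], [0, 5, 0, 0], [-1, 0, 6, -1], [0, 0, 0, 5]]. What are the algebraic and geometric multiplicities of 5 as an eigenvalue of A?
algebraic multiplicity 4, geometric multiplicity 3

The characteristic polynomial is (x - 5)^4, so the factor x - 5 appears with exponent 4: the algebraic multiplicity is 4.

rank(A - 5I) = 1, so the eigenspace has dimension 4 - 1 = 3: the geometric multiplicity is 3.

Since 3 < 4, A is not diagonalizable.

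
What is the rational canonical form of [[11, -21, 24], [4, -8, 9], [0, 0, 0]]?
R = [[0, 0, 0], [1, 0, 4], [0, 1, 3]]

The invariant factors of A (the non-unit diagonal entries of the Smith normal form of xI - A over ℚ[x]) are x(x - 4)(x + 1), each dividing the next. The characteristic polynomial is their product, x(x - 4)(x + 1).

The rational canonical form is the block-diagonal matrix of companion matrices C(f_i):
R = [[0, 0, 0], [1, 0, 4], [0, 1, 3]].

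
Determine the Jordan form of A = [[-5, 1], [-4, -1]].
J = [[-3, 1], [0, -3]]

The characteristic polynomial is det(xI - A) = (x + 3)^2, so the eigenvalues are -3 (algebraic multiplicity 2).

For λ = -3: rank(A + 3I) = 1, rank((A + 3I)^2) = 0. The eigenspace has dimension 2 - 1 = 1, so there is 1 Jordan block; the rank sequence gives block sizes [2].

Assembling the blocks gives the Jordan form J above.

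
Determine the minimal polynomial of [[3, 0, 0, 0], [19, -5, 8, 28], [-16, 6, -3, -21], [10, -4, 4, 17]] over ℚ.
The characteristic polynomial factors as (x - 3)^4. The minimal polynomial is ∏(x - λ)^{k_λ} where k_λ is the size of the largest Jordan block at λ.

For λ = 3: rank(A - 3I) = 2, and the largest Jordan block has size 2 (the smallest k with rank((A - 3I)^k) = rank((A - 3I)^(k+1))).

So m_A(x) = (x - 3)^2.

m_A(x) = (x - 3)^2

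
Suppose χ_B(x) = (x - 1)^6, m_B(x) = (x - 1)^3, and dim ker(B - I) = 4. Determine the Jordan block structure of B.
λ = 1: algebraic multiplicity 6 (exponent in χ_B), largest block size 3 (exponent in m_B), 4 blocks (geometric multiplicity). These force block sizes [3, 1, 1, 1].

Jordan blocks: (1, 3), (1, 1), (1, 1), (1, 1)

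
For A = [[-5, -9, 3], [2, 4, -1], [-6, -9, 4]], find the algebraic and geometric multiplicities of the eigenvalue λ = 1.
The characteristic polynomial is (x - 1)^3, so the factor x - 1 appears with exponent 3: the algebraic multiplicity is 3.

rank(A - I) = 1, so the eigenspace has dimension 3 - 1 = 2: the geometric multiplicity is 2.

Since 2 < 3, A is not diagonalizable.

algebraic multiplicity 3, geometric multiplicity 2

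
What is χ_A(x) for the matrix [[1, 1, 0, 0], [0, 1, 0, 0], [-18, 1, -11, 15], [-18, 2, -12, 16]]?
χ_A(x) = (x - 4)(x - 1)^3

xI - A = [[x - 1, -1, 0, 0], [0, x - 1, 0, 0], [18, -1, x + 11, -15], [18, -2, 12, x - 16]].

Expanding det(xI - A) along the first row:
det(xI - A) = + (x - 1)·det([[x - 1, 0, 0], [-1, x + 11, -15], [-2, 12, x - 16]]) - (-1)·det([[0, 0, 0], [18, x + 11, -15], [18, 12, x - 16]]) + (0)·det([[0, x - 1, 0], [18, -1, -15], [18, -2, x - 16]]) - (0)·det([[0, x - 1, 0], [18, -1, x + 11], [18, -2, 12]]).

Evaluating gives χ_A(x) = x^4 - 7x^3 + 15x^2 - 13x + 4 = (x - 4)(x - 1)^3.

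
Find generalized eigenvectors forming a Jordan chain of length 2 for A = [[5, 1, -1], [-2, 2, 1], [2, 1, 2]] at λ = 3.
We seek v_1 ∈ ker((A - 3I)^2) \ ker(A - 3I), then set v_{i+1} = (A - 3I) v_i.

One such chain is v_1 = [[0, 0, -1]]^T, v_2 = [[1, -1, 1]]^T. Check: (A - 3I) v_2 = [[0, 0, 0]]^T = 0.

v_1 = [[0, 0, -1]]^T, v_2 = [[1, -1, 1]]^T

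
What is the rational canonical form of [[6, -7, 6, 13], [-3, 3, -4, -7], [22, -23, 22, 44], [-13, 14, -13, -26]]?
The invariant factors of A (the non-unit diagonal entries of the Smith normal form of xI - A over ℚ[x]) are (x - 3)^2(x^2 + x + 1), each dividing the next. The characteristic polynomial is their product, (x - 3)^2(x^2 + x + 1).

The rational canonical form is the block-diagonal matrix of companion matrices C(f_i):
R = [[0, 0, 0, -9], [1, 0, 0, -3], [0, 1, 0, -4], [0, 0, 1, 5]].

Note the characteristic polynomial does not split into linear factors over ℚ, so A has no Jordan form over ℚ; the rational canonical form exists over any field.

R = [[0, 0, 0, -9], [1, 0, 0, -3], [0, 1, 0, -4], [0, 0, 1, 5]]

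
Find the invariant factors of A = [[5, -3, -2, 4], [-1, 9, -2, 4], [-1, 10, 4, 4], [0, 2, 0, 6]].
The Jordan structure of A has elementary divisors (x - 6)^3, (x - 6). Arranging the block sizes at each eigenvalue in decreasing order and taking row products gives the invariant factors.

Invariant factors (smallest first, each dividing the next): x - 6, (x - 6)^3.

Check: the last factor (x - 6)^3 is the minimal polynomial, and the product (x - 6)^4 is the characteristic polynomial.

x - 6, (x - 6)^3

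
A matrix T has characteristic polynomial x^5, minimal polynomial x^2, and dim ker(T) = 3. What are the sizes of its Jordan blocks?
λ = 0: algebraic multiplicity 5 (exponent in χ_T), largest block size 2 (exponent in m_T), 3 blocks (geometric multiplicity). These force block sizes [2, 2, 1].

Jordan blocks: (0, 2), (0, 2), (0, 1)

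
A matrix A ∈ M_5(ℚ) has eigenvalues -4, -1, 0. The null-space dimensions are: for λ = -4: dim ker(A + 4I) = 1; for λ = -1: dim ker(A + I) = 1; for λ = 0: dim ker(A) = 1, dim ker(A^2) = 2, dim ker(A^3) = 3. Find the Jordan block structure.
Jordan blocks: (-4, 1), (-1, 1), (0, 3)

λ = -4: successive nullity increments [1] count blocks of size ≥ k; block sizes are [1].
λ = -1: successive nullity increments [1] count blocks of size ≥ k; block sizes are [1].
λ = 0: successive nullity increments [1, 1, 1] count blocks of size ≥ k; block sizes are [3].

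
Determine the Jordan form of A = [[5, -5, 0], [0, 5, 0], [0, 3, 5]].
J = [[5, 1, 0], [0, 5, 0], [0, 0, 5]]

The characteristic polynomial is det(xI - A) = (x - 5)^3, so the eigenvalues are 5 (algebraic multiplicity 3).

For λ = 5: rank(A - 5I) = 1, rank((A - 5I)^2) = 0. The eigenspace has dimension 3 - 1 = 2, so there are 2 Jordan blocks; the rank sequence gives block sizes [2, 1].

Assembling the blocks gives the Jordan form J above.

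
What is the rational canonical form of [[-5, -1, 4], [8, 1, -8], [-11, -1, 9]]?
R = [[0, 0, -9], [1, 0, -3], [0, 1, 5]]

The invariant factors of A (the non-unit diagonal entries of the Smith normal form of xI - A over ℚ[x]) are (x - 3)^2(x + 1), each dividing the next. The characteristic polynomial is their product, (x - 3)^2(x + 1).

The rational canonical form is the block-diagonal matrix of companion matrices C(f_i):
R = [[0, 0, -9], [1, 0, -3], [0, 1, 5]].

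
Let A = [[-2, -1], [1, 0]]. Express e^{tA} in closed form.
A has Jordan form J = [[-1, 1], [0, -1]] with A = PJP^{-1}, so e^{tA} = P e^{tJ} P^{-1}.

For a Jordan block J_k(λ), e^{tJ_k(λ)} = e^{λt} · (I + tN + t^2 N^2/2! + ... + t^{k-1} N^{k-1}/(k-1)!) where N is the nilpotent superdiagonal part.

Assembling the blocks and conjugating back gives the entries of e^{tA} as shown above.

e^{tA} = [[(1 - t)*e^{-t}, -t*e^{-t}], [t*e^{-t}, (t + 1)*e^{-t}]]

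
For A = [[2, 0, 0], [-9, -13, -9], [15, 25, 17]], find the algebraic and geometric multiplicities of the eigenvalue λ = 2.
The characteristic polynomial is (x - 2)^3, so the factor x - 2 appears with exponent 3: the algebraic multiplicity is 3.

rank(A - 2I) = 1, so the eigenspace has dimension 3 - 1 = 2: the geometric multiplicity is 2.

Since 2 < 3, A is not diagonalizable.

algebraic multiplicity 3, geometric multiplicity 2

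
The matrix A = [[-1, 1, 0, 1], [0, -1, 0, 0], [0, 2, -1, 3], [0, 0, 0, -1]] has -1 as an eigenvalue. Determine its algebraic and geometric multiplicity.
The characteristic polynomial is (x + 1)^4, so the factor x + 1 appears with exponent 4: the algebraic multiplicity is 4.

rank(A + I) = 2, so the eigenspace has dimension 4 - 2 = 2: the geometric multiplicity is 2.

Since 2 < 4, A is not diagonalizable.

algebraic multiplicity 4, geometric multiplicity 2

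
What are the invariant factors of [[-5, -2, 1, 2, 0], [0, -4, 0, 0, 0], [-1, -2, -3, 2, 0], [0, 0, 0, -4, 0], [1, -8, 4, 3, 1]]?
x + 4, x + 4, (x - 1)(x + 4)^2

The Jordan structure of A has elementary divisors (x + 4)^2, (x + 4), (x + 4), (x - 1). Arranging the block sizes at each eigenvalue in decreasing order and taking row products gives the invariant factors.

Invariant factors (smallest first, each dividing the next): x + 4, x + 4, (x - 1)(x + 4)^2.

Check: the last factor (x - 1)(x + 4)^2 is the minimal polynomial, and the product (x - 1)(x + 4)^4 is the characteristic polynomial.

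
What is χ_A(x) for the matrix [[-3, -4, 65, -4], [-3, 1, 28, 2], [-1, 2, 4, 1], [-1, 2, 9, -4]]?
xI - A = [[x + 3, 4, -65, 4], [3, x - 1, -28, -2], [1, -2, x - 4, -1], [1, -2, -9, x + 4]].

Expanding det(xI - A) along the first row:
det(xI - A) = + (x + 3)·det([[x - 1, -28, -2], [-2, x - 4, -1], [-2, -9, x + 4]]) - (4)·det([[3, -28, -2], [1, x - 4, -1], [1, -9, x + 4]]) + (-65)·det([[3, x - 1, -2], [1, -2, -1], [1, -2, x + 4]]) - (4)·det([[3, x - 1, -28], [1, -2, x - 4], [1, -2, -9]]).

Evaluating gives χ_A(x) = x^4 + 2x^3 - 39x^2 - 40x + 400 = (x - 4)^2(x + 5)^2.

χ_A(x) = (x - 4)^2(x + 5)^2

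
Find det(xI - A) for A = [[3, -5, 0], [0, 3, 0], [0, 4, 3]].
xI - A = [[x - 3, 5, 0], [0, x - 3, 0], [0, -4, x - 3]].

Expanding det(xI - A) along the first row:
det(xI - A) = + (x - 3)·det([[x - 3, 0], [-4, x - 3]]) - (5)·det([[0, 0], [0, x - 3]]) + (0)·det([[0, x - 3], [0, -4]]).

Evaluating gives χ_A(x) = x^3 - 9x^2 + 27x - 27 = (x - 3)^3.

χ_A(x) = (x - 3)^3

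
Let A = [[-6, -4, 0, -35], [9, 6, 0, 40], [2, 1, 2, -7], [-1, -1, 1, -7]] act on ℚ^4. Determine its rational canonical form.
The invariant factors of A (the non-unit diagonal entries of the Smith normal form of xI - A over ℚ[x]) are (x + 5)(x^3 - 2x + 5), each dividing the next. The characteristic polynomial is their product, (x + 5)(x^3 - 2x + 5).

The rational canonical form is the block-diagonal matrix of companion matrices C(f_i):
R = [[0, 0, 0, -25], [1, 0, 0, 5], [0, 1, 0, 2], [0, 0, 1, -5]].

Note the characteristic polynomial does not split into linear factors over ℚ, so A has no Jordan form over ℚ; the rational canonical form exists over any field.

R = [[0, 0, 0, -25], [1, 0, 0, 5], [0, 1, 0, 2], [0, 0, 1, -5]]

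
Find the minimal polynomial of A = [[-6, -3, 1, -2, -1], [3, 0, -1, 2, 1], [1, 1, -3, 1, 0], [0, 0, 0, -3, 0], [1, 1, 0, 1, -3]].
The characteristic polynomial factors as (x + 3)^5. The minimal polynomial is ∏(x - λ)^{k_λ} where k_λ is the size of the largest Jordan block at λ.

For λ = -3: rank(A + 3I) = 2, and the largest Jordan block has size 2 (the smallest k with rank((A + 3I)^k) = rank((A + 3I)^(k+1))).

So m_A(x) = (x + 3)^2.

m_A(x) = (x + 3)^2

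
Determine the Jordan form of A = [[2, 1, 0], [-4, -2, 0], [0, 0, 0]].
The characteristic polynomial is det(xI - A) = x^3, so the eigenvalues are 0 (algebraic multiplicity 3).

For λ = 0: rank(A) = 1, rank(A^2) = 0. The eigenspace has dimension 3 - 1 = 2, so there are 2 Jordan blocks; the rank sequence gives block sizes [2, 1].

Assembling the blocks gives the Jordan form J above.

J = [[0, 1, 0], [0, 0, 0], [0, 0, 0]]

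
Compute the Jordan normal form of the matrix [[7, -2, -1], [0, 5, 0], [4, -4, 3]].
J = [[5, 1, 0], [0, 5, 0], [0, 0, 5]]

The characteristic polynomial is det(xI - A) = (x - 5)^3, so the eigenvalues are 5 (algebraic multiplicity 3).

For λ = 5: rank(A - 5I) = 1, rank((A - 5I)^2) = 0. The eigenspace has dimension 3 - 1 = 2, so there are 2 Jordan blocks; the rank sequence gives block sizes [2, 1].

Assembling the blocks gives the Jordan form J above.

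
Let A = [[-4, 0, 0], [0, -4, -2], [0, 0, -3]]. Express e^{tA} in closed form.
e^{tA} = [[e^{-4*t}, 0, 0], [0, e^{-4*t}, 2*(1 - e^{t})*e^{-4*t}], [0, 0, e^{-3*t}]]

A has Jordan form J = [[-4, 0, 0], [0, -4, 0], [0, 0, -3]] with A = PJP^{-1}, so e^{tA} = P e^{tJ} P^{-1}.

For a Jordan block J_k(λ), e^{tJ_k(λ)} = e^{λt} · (I + tN + t^2 N^2/2! + ... + t^{k-1} N^{k-1}/(k-1)!) where N is the nilpotent superdiagonal part.

Assembling the blocks and conjugating back gives the entries of e^{tA} as shown above.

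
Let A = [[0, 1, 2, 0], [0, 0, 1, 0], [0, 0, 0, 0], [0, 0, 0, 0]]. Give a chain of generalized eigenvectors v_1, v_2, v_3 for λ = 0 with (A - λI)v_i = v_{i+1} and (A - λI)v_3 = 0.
We seek v_1 ∈ ker(A^3) \ ker(A^2), then set v_{i+1} = A v_i.

One such chain is v_1 = [[-2, -2, 1, 0]]^T, v_2 = [[0, 1, 0, 0]]^T, v_3 = [[1, 0, 0, 0]]^T. Check: A v_3 = [[0, 0, 0, 0]]^T = 0.

v_1 = [[-2, -2, 1, 0]]^T, v_2 = [[0, 1, 0, 0]]^T, v_3 = [[1, 0, 0, 0]]^T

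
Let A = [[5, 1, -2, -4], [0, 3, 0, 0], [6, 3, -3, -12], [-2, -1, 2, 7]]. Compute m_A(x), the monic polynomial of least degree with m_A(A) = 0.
The characteristic polynomial factors as (x - 3)^4. The minimal polynomial is ∏(x - λ)^{k_λ} where k_λ is the size of the largest Jordan block at λ.

For λ = 3: rank(A - 3I) = 1, and the largest Jordan block has size 2 (the smallest k with rank((A - 3I)^k) = rank((A - 3I)^(k+1))).

So m_A(x) = (x - 3)^2.

m_A(x) = (x - 3)^2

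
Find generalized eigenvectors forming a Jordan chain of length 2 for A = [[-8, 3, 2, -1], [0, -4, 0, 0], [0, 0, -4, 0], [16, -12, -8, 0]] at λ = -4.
v_1 = [[-2, -3, 2, 2]]^T, v_2 = [[1, 0, 0, -4]]^T

We seek v_1 ∈ ker((A + 4I)^2) \ ker(A + 4I), then set v_{i+1} = (A + 4I) v_i.

One such chain is v_1 = [[-2, -3, 2, 2]]^T, v_2 = [[1, 0, 0, -4]]^T. Check: (A + 4I) v_2 = [[0, 0, 0, 0]]^T = 0.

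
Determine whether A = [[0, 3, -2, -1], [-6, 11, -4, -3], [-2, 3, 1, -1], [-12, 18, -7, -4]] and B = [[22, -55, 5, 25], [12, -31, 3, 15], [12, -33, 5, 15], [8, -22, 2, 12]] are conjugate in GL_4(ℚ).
Both have characteristic polynomial (x - 2)^4, but the minimal polynomial of A is (x - 2)^3 while the minimal polynomial of B is (x - 2)^2. The minimal polynomial is a similarity invariant, so A and B are not similar.

No.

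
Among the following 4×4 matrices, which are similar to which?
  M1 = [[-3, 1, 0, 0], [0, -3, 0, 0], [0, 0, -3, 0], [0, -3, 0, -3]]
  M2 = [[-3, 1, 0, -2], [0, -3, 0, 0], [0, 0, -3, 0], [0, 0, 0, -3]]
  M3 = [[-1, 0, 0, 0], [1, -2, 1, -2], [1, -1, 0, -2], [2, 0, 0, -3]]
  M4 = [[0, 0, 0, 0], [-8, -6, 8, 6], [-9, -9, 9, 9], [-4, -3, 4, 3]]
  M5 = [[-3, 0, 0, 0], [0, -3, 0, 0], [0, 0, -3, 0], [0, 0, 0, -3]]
Characteristic polynomials: χ_{M1} = (x + 3)^4, χ_{M2} = (x + 3)^4, χ_{M3} = (x + 1)^3(x + 3), χ_{M4} = x^2(x - 3)^2, χ_{M5} = (x + 3)^4.

{M1, M2}: invariant factors x + 3, x + 3, (x + 3)^2.

{M3}: invariant factors x + 1, (x + 1)^2(x + 3).

{M4}: invariant factors x, x(x - 3)^2.

{M5}: invariant factors x + 3, x + 3, x + 3, x + 3.

Matrices are similar if and only if their invariant-factor lists agree; the partition into similarity classes is {M1, M2}, {M3}, {M4}, {M5}.

4 classes: {M1, M2}, {M3}, {M4}, {M5}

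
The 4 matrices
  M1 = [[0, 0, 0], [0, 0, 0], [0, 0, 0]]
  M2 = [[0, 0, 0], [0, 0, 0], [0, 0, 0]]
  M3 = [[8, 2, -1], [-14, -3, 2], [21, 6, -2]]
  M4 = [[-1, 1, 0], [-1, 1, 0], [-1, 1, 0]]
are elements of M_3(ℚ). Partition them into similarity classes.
Characteristic polynomials: χ_{M1} = x^3, χ_{M2} = x^3, χ_{M3} = (x - 1)^3, χ_{M4} = x^3.

{M1, M2}: invariant factors x, x, x.

{M3}: invariant factors x - 1, (x - 1)^2.

{M4}: invariant factors x, x^2.

Matrices are similar if and only if their invariant-factor lists agree; the partition into similarity classes is {M1, M2}, {M3}, {M4}.

3 classes: {M1, M2}, {M3}, {M4}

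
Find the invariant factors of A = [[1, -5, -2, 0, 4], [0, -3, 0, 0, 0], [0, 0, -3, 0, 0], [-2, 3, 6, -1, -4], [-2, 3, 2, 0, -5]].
The Jordan structure of A has elementary divisors (x + 3)^2, (x + 3), (x + 1), (x + 1). Arranging the block sizes at each eigenvalue in decreasing order and taking row products gives the invariant factors.

Invariant factors (smallest first, each dividing the next): (x + 1)(x + 3), (x + 1)(x + 3)^2.

Check: the last factor (x + 1)(x + 3)^2 is the minimal polynomial, and the product (x + 1)^2(x + 3)^3 is the characteristic polynomial.

(x + 1)(x + 3), (x + 1)(x + 3)^2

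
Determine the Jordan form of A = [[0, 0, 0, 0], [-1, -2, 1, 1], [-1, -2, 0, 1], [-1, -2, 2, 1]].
J = [[-1, 0, 0, 0], [0, 0, 1, 0], [0, 0, 0, 0], [0, 0, 0, 0]]

The characteristic polynomial is det(xI - A) = x^3(x + 1), so the eigenvalues are -1 (algebraic multiplicity 1), 0 (algebraic multiplicity 3).

For λ = -1: algebraic multiplicity 1 gives one 1×1 block.

For λ = 0: rank(A) = 2, rank(A^2) = 1. The eigenspace has dimension 4 - 2 = 2, so there are 2 Jordan blocks; the rank sequence gives block sizes [2, 1].

Assembling the blocks gives the Jordan form J above.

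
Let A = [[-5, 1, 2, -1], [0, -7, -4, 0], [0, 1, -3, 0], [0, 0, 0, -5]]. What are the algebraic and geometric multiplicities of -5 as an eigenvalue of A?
The characteristic polynomial is (x + 5)^4, so the factor x + 5 appears with exponent 4: the algebraic multiplicity is 4.

rank(A + 5I) = 2, so the eigenspace has dimension 4 - 2 = 2: the geometric multiplicity is 2.

Since 2 < 4, A is not diagonalizable.

algebraic multiplicity 4, geometric multiplicity 2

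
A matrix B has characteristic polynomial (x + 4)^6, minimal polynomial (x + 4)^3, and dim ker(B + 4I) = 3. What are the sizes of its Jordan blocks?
Jordan blocks: (-4, 3), (-4, 2), (-4, 1)

λ = -4: algebraic multiplicity 6 (exponent in χ_B), largest block size 3 (exponent in m_B), 3 blocks (geometric multiplicity). These force block sizes [3, 2, 1].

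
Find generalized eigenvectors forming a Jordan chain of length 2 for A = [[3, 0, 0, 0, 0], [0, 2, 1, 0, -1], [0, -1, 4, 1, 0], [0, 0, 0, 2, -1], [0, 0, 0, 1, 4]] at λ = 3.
We seek v_1 ∈ ker((A - 3I)^2) \ ker(A - 3I), then set v_{i+1} = (A - 3I) v_i.

One such chain is v_1 = [[-1, 0, 1, -1, 2]]^T, v_2 = [[0, -1, 0, -1, 1]]^T. Check: (A - 3I) v_2 = [[0, 0, 0, 0, 0]]^T = 0.

v_1 = [[-1, 0, 1, -1, 2]]^T, v_2 = [[0, -1, 0, -1, 1]]^T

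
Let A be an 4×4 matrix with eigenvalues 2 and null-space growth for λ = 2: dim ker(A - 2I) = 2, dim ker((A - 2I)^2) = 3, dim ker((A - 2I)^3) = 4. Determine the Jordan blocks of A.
Jordan blocks: (2, 3), (2, 1)

λ = 2: successive nullity increments [2, 1, 1] count blocks of size ≥ k; block sizes are [3, 1].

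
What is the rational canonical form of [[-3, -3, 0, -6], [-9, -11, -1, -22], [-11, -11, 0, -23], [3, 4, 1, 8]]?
R = [[0, 0, 0, -3], [1, 0, 0, -10], [0, 1, 0, -12], [0, 0, 1, -6]]

The invariant factors of A (the non-unit diagonal entries of the Smith normal form of xI - A over ℚ[x]) are (x + 1)^3(x + 3), each dividing the next. The characteristic polynomial is their product, (x + 1)^3(x + 3).

The rational canonical form is the block-diagonal matrix of companion matrices C(f_i):
R = [[0, 0, 0, -3], [1, 0, 0, -10], [0, 1, 0, -12], [0, 0, 1, -6]].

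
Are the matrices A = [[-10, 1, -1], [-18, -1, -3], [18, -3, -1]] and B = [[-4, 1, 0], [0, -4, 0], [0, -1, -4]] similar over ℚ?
Yes.

Two matrices over a field are similar if and only if they have the same invariant factors.

Both A and B have characteristic polynomial (x + 4)^3 and minimal polynomial (x + 4)^2. Computing further, both have invariant factors x + 4, (x + 4)^2. Hence A and B are similar.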